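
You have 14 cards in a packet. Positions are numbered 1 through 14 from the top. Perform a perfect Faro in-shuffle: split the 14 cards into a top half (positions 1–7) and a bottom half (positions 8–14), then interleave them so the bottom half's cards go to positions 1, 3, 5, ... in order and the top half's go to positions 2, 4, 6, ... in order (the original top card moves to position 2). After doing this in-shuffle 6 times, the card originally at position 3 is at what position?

12

Track the card's position through each in-shuffle:
3 → 6 → 12 → 9 → 3 → 6 → 12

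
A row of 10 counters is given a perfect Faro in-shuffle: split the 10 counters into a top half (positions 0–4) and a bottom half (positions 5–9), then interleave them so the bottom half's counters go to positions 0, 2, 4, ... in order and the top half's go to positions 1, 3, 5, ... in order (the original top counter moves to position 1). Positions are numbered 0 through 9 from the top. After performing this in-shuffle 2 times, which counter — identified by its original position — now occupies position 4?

Work backwards from position 4, undoing one in-shuffle at a time:
4 ← 7 ← 3
So the counter now at position 4 started at position 3.

3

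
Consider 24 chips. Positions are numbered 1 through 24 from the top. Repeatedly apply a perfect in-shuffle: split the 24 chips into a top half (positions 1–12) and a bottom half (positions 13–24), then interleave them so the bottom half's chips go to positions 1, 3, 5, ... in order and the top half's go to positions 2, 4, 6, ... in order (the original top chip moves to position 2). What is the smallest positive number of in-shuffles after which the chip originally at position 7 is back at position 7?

Follow position 7 under repeated in-shuffles:
7 → 14 → 3 → 6 → 12 → 24 → 23 → 21 → 17 → 9 → 18 → 11 → 22 → 19 → 13 → 1 → 2 → 4 → 8 → 16 → 7
It first returns after 20 in-shuffles.

20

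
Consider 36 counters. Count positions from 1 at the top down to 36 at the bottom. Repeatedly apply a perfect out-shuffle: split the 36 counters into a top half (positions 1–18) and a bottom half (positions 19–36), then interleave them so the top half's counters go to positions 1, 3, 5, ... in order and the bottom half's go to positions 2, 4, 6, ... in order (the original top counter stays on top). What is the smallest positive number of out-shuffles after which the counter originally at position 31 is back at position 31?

3

Follow position 31 under repeated out-shuffles:
31 → 26 → 16 → 31
It first returns after 3 out-shuffles.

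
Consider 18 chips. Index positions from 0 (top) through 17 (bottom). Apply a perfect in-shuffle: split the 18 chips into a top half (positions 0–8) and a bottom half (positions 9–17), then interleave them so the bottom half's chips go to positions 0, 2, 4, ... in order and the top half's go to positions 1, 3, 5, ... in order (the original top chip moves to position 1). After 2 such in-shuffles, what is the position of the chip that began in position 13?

Track the chip's position through each in-shuffle:
13 → 8 → 17

17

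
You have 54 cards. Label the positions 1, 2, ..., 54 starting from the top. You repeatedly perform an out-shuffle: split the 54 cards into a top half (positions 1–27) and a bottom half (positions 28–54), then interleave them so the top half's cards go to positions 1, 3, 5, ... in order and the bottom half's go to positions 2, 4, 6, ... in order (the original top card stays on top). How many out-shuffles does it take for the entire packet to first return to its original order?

52

The out-shuffle permutes the 54 positions with cycle lengths [1, 1, 52].
Every card is home exactly when every cycle has completed a whole number of laps, i.e. after lcm(1, 52) = 52 out-shuffles.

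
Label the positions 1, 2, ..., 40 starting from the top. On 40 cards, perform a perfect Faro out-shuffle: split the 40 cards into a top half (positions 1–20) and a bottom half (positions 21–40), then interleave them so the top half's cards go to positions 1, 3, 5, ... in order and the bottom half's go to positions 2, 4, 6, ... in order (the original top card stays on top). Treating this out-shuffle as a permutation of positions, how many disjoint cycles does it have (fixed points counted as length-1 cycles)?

6

Trace each unvisited position around until it returns:
(1) (2 3 5 9 17 33 ... len 12) (4 7 13 25 10 19 ... len 12) (8 15 29 18 35 30 ... len 12) (14 27) (40)
6 cycles in total.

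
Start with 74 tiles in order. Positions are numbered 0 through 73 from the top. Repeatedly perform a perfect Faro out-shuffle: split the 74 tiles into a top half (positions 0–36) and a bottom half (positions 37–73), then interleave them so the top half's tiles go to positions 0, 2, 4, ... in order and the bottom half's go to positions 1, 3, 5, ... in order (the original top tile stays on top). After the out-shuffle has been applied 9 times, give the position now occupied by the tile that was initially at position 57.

57

Track the tile's position through each out-shuffle:
57 → 41 → 9 → 18 → 36 → 72 → 71 → 69 → 65 → 57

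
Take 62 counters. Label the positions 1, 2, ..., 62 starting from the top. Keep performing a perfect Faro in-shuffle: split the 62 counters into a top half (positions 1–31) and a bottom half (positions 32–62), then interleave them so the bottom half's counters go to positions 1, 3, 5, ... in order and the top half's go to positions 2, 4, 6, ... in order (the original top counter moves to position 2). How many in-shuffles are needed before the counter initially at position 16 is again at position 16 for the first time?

Follow position 16 under repeated in-shuffles:
16 → 32 → 1 → 2 → 4 → 8 → 16
It first returns after 6 in-shuffles.

6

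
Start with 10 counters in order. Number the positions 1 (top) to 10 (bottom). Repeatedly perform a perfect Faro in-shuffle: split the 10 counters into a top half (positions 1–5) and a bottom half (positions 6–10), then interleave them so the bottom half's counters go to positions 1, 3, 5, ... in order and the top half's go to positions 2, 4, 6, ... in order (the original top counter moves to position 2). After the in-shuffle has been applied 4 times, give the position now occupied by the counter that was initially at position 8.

7

Track the counter's position through each in-shuffle:
8 → 5 → 10 → 9 → 7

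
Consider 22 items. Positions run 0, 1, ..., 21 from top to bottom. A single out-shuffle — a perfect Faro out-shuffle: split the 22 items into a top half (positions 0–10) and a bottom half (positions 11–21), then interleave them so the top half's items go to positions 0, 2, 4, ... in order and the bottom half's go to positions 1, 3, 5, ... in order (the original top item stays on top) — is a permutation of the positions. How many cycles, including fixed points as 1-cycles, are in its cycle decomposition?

Trace each unvisited position around until it returns:
(0) (1 2 4 8 16 11) (3 6 12) (5 10 20 19 17 13) (7 14) (9 18 15) (21)
7 cycles in total.

7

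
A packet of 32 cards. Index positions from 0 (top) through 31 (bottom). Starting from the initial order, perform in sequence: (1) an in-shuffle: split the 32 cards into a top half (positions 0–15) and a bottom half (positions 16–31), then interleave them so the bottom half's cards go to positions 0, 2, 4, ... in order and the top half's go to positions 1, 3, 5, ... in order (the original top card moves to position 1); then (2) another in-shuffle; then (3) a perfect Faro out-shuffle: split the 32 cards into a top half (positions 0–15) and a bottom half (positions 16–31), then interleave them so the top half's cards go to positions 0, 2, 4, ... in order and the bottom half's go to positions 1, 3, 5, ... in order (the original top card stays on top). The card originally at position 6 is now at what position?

23

Track the card from position 6 forward through each operation:
  after op 1 (in-shuffle): 6 → 13
  after op 2 (in-shuffle): 13 → 27
  after op 3 (out-shuffle): 27 → 23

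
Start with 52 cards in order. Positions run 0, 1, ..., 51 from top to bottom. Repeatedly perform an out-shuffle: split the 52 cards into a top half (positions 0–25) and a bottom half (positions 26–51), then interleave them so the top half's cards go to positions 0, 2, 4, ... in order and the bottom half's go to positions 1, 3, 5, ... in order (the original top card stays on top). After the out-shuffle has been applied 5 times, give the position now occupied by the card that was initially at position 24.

Track the card's position through each out-shuffle:
24 → 48 → 45 → 39 → 27 → 3

3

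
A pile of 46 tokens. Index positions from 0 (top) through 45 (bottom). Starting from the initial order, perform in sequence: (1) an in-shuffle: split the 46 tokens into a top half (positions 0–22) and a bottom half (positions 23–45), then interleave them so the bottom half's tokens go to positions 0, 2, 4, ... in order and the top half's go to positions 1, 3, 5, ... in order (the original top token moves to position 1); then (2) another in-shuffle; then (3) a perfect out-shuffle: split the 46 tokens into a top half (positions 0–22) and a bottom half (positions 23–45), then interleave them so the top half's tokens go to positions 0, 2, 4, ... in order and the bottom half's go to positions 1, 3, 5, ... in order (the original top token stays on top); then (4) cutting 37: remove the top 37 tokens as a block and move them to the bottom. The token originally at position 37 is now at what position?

Track the token from position 37 forward through each operation:
  after op 1 (in-shuffle): 37 → 28
  after op 2 (in-shuffle): 28 → 10
  after op 3 (out-shuffle): 10 → 20
  after op 4 (cut 37): 20 → 29

29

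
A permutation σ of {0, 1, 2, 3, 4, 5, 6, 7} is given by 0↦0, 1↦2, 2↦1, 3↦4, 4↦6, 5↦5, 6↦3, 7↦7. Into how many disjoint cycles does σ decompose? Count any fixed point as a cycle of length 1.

Cycle decomposition: (0) (1 2) (3 4 6) (5) (7).
5 cycles.

5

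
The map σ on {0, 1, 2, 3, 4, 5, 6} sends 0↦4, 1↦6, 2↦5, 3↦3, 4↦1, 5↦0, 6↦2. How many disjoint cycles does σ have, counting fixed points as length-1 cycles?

Cycle decomposition: (0 4 1 6 2 5) (3).
2 cycles.

2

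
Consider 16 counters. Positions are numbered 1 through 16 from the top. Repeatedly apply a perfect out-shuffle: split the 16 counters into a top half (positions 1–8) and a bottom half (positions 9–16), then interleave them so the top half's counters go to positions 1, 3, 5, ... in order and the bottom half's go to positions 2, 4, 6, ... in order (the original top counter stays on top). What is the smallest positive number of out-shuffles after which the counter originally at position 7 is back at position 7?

4

Follow position 7 under repeated out-shuffles:
7 → 13 → 10 → 4 → 7
It first returns after 4 out-shuffles.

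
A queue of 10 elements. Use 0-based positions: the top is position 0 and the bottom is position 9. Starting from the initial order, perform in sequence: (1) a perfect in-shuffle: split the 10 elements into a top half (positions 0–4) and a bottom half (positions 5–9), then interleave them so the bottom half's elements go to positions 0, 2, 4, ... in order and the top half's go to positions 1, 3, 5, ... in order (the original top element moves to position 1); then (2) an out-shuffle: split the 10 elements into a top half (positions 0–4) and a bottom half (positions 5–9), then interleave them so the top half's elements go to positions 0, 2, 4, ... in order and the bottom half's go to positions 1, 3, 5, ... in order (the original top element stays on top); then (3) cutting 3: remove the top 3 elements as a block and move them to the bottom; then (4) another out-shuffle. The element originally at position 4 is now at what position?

3

Track the element from position 4 forward through each operation:
  after op 1 (in-shuffle): 4 → 9
  after op 2 (out-shuffle): 9 → 9
  after op 3 (cut 3): 9 → 6
  after op 4 (out-shuffle): 6 → 3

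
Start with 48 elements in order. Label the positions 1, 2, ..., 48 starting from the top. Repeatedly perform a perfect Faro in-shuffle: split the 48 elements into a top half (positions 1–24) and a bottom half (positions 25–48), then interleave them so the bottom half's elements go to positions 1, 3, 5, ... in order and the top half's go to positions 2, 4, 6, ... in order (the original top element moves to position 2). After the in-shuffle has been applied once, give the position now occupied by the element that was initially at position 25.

1

Track the element's position through each in-shuffle:
25 → 1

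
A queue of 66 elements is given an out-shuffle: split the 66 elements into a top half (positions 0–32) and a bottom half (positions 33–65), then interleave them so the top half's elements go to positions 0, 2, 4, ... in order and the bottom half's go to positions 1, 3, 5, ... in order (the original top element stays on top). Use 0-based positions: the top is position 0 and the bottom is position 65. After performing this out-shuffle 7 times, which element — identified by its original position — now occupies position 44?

Work backwards from position 44, undoing one out-shuffle at a time:
44 ← 22 ← 11 ← 38 ← 19 ← 42 ← 21 ← 43
So the element now at position 44 started at position 43.

43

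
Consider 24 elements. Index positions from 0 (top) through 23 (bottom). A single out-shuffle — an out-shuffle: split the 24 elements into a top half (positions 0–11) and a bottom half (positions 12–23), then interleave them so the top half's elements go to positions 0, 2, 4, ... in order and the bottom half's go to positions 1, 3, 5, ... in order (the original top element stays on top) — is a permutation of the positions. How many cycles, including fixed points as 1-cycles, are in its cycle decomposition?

Trace each unvisited position around until it returns:
(0) (1 2 4 8 16 9 ... len 11) (5 10 20 17 11 22 ... len 11) (23)
4 cycles in total.

4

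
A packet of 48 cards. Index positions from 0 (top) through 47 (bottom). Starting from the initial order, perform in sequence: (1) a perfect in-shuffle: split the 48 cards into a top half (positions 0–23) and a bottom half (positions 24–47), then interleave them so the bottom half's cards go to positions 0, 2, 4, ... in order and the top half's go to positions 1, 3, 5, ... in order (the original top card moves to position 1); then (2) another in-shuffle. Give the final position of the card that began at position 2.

11

Track the card from position 2 forward through each operation:
  after op 1 (in-shuffle): 2 → 5
  after op 2 (in-shuffle): 5 → 11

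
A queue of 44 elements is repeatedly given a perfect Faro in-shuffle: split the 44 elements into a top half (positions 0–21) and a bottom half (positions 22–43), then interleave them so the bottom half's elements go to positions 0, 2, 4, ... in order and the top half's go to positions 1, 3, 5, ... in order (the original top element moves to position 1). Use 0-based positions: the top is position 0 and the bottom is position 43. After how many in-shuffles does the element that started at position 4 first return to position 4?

6

Follow position 4 under repeated in-shuffles:
4 → 9 → 19 → 39 → 34 → 24 → 4
It first returns after 6 in-shuffles.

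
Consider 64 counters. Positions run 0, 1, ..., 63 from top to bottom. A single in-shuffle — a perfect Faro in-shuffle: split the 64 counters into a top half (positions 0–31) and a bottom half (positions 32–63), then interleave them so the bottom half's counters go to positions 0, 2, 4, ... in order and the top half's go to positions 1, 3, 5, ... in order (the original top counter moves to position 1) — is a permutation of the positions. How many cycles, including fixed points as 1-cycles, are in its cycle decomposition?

Trace each unvisited position around until it returns:
(0 1 3 7 15 31 ... len 12) (2 5 11 23 47 30 ... len 12) (4 9 19 39 14 29 ... len 12) (6 13 27 55 46 28 ... len 12) (10 21 43 22 45 26 ... len 12) (12 25 51 38)
6 cycles in total.

6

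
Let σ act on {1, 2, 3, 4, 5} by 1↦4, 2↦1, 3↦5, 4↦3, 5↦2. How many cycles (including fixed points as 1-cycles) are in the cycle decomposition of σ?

Cycle decomposition: (1 4 3 5 2).
1 cycle.

1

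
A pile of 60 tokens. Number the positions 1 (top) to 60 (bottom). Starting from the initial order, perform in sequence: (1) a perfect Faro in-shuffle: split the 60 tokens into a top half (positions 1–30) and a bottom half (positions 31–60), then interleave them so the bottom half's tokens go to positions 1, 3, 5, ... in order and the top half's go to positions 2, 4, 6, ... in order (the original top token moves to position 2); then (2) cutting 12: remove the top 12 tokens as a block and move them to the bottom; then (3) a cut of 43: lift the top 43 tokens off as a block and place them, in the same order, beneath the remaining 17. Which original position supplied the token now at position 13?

Undo the operations in reverse order, starting from position 13:
  undo op 3 (cut 43): 13 ← 56
  undo op 2 (cut 12): 56 ← 8
  undo op 1 (in-shuffle, from top half): 8 ← 4
So the token at position 13 came from original position 4.

4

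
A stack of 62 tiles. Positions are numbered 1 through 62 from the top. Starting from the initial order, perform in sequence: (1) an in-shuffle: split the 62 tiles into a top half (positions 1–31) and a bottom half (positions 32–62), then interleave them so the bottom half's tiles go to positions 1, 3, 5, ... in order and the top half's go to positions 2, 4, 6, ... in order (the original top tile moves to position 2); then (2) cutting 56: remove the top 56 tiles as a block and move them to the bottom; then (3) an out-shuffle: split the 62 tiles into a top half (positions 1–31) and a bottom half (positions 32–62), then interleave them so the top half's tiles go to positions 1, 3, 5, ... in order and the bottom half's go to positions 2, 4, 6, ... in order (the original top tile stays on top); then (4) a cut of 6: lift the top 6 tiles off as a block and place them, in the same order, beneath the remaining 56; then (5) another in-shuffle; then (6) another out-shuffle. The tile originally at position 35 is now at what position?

Track the tile from position 35 forward through each operation:
  after op 1 (in-shuffle): 35 → 7
  after op 2 (cut 56): 7 → 13
  after op 3 (out-shuffle): 13 → 25
  after op 4 (cut 6): 25 → 19
  after op 5 (in-shuffle): 19 → 38
  after op 6 (out-shuffle): 38 → 14

14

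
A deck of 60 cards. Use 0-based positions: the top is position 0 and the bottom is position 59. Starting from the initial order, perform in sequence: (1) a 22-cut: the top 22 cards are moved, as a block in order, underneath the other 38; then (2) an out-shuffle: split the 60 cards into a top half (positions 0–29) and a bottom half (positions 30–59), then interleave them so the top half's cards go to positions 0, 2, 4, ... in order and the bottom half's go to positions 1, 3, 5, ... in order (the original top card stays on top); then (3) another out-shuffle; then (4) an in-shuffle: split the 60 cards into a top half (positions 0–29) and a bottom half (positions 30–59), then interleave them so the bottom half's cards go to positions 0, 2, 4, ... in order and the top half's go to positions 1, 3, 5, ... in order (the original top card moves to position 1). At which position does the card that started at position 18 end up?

34

Track the card from position 18 forward through each operation:
  after op 1 (cut 22): 18 → 56
  after op 2 (out-shuffle): 56 → 53
  after op 3 (out-shuffle): 53 → 47
  after op 4 (in-shuffle): 47 → 34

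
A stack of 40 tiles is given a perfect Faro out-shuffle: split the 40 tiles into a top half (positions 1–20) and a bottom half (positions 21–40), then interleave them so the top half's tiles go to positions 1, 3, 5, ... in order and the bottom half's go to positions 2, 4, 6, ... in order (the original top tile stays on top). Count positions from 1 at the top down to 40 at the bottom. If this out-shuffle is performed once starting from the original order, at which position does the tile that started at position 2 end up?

Track the tile's position through each out-shuffle:
2 → 3

3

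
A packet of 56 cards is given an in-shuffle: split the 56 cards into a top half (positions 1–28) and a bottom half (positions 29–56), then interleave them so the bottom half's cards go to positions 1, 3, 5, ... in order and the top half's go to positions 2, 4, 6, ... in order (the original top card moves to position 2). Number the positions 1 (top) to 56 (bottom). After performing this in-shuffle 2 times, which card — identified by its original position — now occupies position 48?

Work backwards from position 48, undoing one in-shuffle at a time:
48 ← 24 ← 12
So the card now at position 48 started at position 12.

12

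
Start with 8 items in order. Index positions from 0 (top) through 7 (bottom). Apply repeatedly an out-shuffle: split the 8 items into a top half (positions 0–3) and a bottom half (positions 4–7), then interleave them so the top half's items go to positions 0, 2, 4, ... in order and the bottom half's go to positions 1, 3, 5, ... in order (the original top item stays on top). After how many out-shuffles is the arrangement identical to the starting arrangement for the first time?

3

The out-shuffle permutes the 8 positions with cycle lengths [1, 1, 3, 3].
Every item is home exactly when every cycle has completed a whole number of laps, i.e. after lcm(1, 3) = 3 out-shuffles.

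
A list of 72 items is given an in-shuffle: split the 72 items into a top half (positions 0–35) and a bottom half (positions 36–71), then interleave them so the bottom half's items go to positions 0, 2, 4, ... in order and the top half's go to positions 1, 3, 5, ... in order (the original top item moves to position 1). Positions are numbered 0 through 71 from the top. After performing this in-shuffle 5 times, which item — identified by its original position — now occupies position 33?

Work backwards from position 33, undoing one in-shuffle at a time:
33 ← 16 ← 44 ← 58 ← 65 ← 32
So the item now at position 33 started at position 32.

32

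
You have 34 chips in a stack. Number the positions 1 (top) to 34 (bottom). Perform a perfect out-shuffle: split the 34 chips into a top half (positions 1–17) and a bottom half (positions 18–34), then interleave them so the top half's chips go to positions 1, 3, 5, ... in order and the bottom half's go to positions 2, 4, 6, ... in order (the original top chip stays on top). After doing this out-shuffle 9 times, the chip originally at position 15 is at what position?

Track the chip's position through each out-shuffle:
15 → 29 → 24 → 14 → 27 → 20 → 6 → 11 → 21 → 8

8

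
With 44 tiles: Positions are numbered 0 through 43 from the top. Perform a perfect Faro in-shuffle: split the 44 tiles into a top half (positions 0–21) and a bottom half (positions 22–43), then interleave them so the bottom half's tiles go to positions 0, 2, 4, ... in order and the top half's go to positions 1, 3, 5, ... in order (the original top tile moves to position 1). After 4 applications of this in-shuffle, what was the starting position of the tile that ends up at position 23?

Work backwards from position 23, undoing one in-shuffle at a time:
23 ← 11 ← 5 ← 2 ← 23
So the tile now at position 23 started at position 23.

23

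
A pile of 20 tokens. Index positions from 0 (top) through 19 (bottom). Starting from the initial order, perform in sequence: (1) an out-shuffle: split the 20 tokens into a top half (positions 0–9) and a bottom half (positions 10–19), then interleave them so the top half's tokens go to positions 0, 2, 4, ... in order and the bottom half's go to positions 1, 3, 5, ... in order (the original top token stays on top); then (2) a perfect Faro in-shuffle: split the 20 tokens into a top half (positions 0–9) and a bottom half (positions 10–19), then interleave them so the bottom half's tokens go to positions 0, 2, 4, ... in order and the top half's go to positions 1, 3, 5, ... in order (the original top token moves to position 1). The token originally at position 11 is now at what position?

Track the token from position 11 forward through each operation:
  after op 1 (out-shuffle): 11 → 3
  after op 2 (in-shuffle): 3 → 7

7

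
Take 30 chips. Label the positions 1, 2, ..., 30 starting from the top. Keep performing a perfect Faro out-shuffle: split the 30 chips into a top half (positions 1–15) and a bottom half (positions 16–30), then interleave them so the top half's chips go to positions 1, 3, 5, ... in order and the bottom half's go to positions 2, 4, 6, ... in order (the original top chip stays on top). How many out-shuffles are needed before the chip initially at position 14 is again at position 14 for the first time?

Follow position 14 under repeated out-shuffles:
14 → 27 → 24 → 18 → 6 → 11 → 21 → 12 → ... → 14 (length 28)
It first returns after 28 out-shuffles.

28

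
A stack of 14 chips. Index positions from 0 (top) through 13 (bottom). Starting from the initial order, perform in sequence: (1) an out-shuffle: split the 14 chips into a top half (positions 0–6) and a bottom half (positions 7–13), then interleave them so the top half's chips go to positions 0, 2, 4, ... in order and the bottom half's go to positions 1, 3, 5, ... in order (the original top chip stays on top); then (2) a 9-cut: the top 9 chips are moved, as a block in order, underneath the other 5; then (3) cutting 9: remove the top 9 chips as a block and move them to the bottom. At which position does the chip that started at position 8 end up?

13

Track the chip from position 8 forward through each operation:
  after op 1 (out-shuffle): 8 → 3
  after op 2 (cut 9): 3 → 8
  after op 3 (cut 9): 8 → 13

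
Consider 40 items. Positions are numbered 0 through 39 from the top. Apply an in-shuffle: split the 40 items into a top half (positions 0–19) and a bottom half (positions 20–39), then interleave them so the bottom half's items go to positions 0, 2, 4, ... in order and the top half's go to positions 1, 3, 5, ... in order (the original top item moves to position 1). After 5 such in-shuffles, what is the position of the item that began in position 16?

Track the item's position through each in-shuffle:
16 → 33 → 26 → 12 → 25 → 10

10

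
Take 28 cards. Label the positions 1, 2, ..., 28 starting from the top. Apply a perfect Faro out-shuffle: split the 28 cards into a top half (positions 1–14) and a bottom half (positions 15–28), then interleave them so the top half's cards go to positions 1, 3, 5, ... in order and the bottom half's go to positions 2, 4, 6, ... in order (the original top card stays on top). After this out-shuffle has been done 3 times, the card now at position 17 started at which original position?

3

Work backwards from position 17, undoing one out-shuffle at a time:
17 ← 9 ← 5 ← 3
So the card now at position 17 started at position 3.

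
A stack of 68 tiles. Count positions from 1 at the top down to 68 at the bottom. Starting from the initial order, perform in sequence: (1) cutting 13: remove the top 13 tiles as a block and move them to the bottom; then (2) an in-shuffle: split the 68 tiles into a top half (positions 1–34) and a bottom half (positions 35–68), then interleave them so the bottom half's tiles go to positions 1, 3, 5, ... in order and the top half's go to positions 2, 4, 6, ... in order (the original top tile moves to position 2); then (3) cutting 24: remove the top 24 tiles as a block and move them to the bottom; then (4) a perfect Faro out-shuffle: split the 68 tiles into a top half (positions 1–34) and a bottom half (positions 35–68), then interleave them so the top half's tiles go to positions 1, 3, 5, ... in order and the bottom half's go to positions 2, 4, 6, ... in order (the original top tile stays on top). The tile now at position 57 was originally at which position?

Undo the operations in reverse order, starting from position 57:
  undo op 4 (out-shuffle, from top half): 57 ← 29
  undo op 3 (cut 24): 29 ← 53
  undo op 2 (in-shuffle, from bottom half): 53 ← 61
  undo op 1 (cut 13): 61 ← 6
So the tile at position 57 came from original position 6.

6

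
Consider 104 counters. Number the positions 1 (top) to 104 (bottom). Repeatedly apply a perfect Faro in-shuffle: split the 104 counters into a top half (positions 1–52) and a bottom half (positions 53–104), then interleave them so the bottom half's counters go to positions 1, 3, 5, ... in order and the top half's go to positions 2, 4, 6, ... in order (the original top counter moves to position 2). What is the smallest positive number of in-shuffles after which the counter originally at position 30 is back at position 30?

Follow position 30 under repeated in-shuffles:
30 → 60 → 15 → 30
It first returns after 3 in-shuffles.

3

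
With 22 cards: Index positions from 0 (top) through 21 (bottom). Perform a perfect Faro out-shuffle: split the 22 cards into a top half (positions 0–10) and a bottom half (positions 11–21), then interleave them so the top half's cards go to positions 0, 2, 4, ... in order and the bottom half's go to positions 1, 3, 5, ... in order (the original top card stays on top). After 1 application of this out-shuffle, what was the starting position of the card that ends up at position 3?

Work backwards from position 3, undoing one out-shuffle at a time:
3 ← 12
So the card now at position 3 started at position 12.

12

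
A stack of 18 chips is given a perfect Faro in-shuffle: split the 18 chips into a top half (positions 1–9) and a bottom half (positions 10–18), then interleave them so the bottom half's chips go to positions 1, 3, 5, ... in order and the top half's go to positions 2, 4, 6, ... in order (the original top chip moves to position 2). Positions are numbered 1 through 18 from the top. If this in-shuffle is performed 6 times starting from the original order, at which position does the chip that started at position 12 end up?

Track the chip's position through each in-shuffle:
12 → 5 → 10 → 1 → 2 → 4 → 8

8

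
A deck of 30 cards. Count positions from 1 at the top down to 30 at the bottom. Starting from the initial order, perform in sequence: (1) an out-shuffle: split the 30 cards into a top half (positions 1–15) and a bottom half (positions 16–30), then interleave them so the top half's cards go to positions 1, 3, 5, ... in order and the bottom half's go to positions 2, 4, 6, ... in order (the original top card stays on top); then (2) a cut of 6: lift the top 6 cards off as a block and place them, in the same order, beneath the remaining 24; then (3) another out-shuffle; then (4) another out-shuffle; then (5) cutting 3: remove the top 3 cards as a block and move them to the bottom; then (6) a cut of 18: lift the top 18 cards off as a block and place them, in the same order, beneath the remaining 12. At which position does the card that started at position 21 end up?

Track the card from position 21 forward through each operation:
  after op 1 (out-shuffle): 21 → 12
  after op 2 (cut 6): 12 → 6
  after op 3 (out-shuffle): 6 → 11
  after op 4 (out-shuffle): 11 → 21
  after op 5 (cut 3): 21 → 18
  after op 6 (cut 18): 18 → 30

30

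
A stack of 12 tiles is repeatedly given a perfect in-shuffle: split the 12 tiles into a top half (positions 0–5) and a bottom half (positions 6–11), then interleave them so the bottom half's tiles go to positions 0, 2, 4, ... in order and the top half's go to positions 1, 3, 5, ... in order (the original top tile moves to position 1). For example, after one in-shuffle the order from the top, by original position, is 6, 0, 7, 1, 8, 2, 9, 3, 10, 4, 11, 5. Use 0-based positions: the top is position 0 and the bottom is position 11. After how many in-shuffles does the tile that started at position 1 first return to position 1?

Follow position 1 under repeated in-shuffles:
1 → 3 → 7 → 2 → 5 → 11 → 10 → 8 → 4 → 9 → 6 → 0 → 1
It first returns after 12 in-shuffles.

12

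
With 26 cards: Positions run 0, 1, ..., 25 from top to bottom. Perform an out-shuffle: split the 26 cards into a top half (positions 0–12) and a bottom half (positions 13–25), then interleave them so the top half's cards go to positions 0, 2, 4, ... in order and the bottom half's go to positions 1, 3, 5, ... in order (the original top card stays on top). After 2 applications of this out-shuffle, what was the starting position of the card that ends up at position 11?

Work backwards from position 11, undoing one out-shuffle at a time:
11 ← 18 ← 9
So the card now at position 11 started at position 9.

9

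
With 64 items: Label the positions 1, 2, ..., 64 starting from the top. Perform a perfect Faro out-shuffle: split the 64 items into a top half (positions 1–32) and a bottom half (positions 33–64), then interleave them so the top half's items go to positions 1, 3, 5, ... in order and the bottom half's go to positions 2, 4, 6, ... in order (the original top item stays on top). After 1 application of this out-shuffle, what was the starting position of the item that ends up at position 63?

32

Work backwards from position 63, undoing one out-shuffle at a time:
63 ← 32
So the item now at position 63 started at position 32.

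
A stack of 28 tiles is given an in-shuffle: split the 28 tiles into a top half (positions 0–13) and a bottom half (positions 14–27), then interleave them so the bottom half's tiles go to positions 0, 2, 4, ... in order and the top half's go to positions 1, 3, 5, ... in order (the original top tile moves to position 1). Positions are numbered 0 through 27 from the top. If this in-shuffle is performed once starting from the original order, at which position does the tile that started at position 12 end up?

25

Track the tile's position through each in-shuffle:
12 → 25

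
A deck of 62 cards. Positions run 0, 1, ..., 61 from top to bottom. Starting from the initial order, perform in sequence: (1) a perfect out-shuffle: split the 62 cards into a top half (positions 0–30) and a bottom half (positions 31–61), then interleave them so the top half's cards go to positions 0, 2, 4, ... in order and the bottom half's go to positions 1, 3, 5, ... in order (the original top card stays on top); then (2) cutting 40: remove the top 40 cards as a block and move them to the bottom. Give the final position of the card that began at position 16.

Track the card from position 16 forward through each operation:
  after op 1 (out-shuffle): 16 → 32
  after op 2 (cut 40): 32 → 54

54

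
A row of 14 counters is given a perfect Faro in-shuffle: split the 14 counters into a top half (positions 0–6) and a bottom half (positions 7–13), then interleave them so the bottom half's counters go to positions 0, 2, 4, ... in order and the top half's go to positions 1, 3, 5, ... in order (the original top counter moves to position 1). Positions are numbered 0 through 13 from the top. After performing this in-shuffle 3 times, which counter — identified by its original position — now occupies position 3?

Work backwards from position 3, undoing one in-shuffle at a time:
3 ← 1 ← 0 ← 7
So the counter now at position 3 started at position 7.

7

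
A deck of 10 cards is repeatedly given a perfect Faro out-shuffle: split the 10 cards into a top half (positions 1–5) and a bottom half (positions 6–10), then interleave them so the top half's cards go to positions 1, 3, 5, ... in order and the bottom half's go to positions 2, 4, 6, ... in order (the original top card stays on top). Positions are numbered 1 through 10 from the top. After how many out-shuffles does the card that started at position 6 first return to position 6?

6

Follow position 6 under repeated out-shuffles:
6 → 2 → 3 → 5 → 9 → 8 → 6
It first returns after 6 out-shuffles.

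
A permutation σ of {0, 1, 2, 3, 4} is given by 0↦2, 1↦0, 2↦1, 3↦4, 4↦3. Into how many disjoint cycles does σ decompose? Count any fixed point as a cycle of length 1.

2

Cycle decomposition: (0 2 1) (3 4).
2 cycles.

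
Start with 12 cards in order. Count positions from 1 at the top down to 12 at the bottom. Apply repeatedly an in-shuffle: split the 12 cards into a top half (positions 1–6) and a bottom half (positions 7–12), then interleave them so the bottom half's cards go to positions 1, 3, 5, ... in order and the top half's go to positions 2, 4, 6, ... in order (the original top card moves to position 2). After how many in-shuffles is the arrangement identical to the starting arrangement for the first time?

12

The in-shuffle permutes the 12 positions with cycle lengths [12].
Every card is home exactly when every cycle has completed a whole number of laps, i.e. after lcm(12) = 12 in-shuffles.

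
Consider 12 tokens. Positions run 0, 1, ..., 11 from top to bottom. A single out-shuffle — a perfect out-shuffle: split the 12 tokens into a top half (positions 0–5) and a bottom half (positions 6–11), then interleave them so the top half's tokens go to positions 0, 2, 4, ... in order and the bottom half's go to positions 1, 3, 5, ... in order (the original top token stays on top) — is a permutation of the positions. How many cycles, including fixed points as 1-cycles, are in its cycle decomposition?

3

Trace each unvisited position around until it returns:
(0) (1 2 4 8 5 10 9 7 3 6) (11)
3 cycles in total.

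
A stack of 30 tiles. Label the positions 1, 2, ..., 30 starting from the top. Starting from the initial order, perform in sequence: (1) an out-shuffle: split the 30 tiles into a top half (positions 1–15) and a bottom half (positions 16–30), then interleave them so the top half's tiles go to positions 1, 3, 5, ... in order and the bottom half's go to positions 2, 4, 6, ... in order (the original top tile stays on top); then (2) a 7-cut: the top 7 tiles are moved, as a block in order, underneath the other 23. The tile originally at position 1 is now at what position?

24

Track the tile from position 1 forward through each operation:
  after op 1 (out-shuffle): 1 → 1
  after op 2 (cut 7): 1 → 24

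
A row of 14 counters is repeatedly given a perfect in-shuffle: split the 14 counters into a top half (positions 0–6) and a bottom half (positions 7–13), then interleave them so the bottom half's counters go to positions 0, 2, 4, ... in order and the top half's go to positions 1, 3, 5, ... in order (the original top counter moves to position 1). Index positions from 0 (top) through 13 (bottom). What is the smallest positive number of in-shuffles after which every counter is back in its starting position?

The in-shuffle permutes the 14 positions with cycle lengths [2, 4, 4, 4].
Every counter is home exactly when every cycle has completed a whole number of laps, i.e. after lcm(2, 4) = 4 in-shuffles.

4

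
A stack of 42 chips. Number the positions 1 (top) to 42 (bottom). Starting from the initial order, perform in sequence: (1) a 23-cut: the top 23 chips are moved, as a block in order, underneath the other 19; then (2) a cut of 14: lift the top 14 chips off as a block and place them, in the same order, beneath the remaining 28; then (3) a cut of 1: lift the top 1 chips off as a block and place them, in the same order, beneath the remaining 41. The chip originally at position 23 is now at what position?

27

Track the chip from position 23 forward through each operation:
  after op 1 (cut 23): 23 → 42
  after op 2 (cut 14): 42 → 28
  after op 3 (cut 1): 28 → 27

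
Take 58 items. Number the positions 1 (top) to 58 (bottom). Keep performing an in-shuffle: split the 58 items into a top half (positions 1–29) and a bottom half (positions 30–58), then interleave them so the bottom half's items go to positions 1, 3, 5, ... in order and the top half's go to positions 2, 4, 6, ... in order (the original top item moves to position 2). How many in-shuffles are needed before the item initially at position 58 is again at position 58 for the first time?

58

Follow position 58 under repeated in-shuffles:
58 → 57 → 55 → 51 → 43 → 27 → 54 → 49 → ... → 58 (length 58)
It first returns after 58 in-shuffles.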